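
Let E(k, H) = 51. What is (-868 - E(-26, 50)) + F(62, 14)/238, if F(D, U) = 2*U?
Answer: -15621/17 ≈ -918.88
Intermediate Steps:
(-868 - E(-26, 50)) + F(62, 14)/238 = (-868 - 1*51) + (2*14)/238 = (-868 - 51) + 28*(1/238) = -919 + 2/17 = -15621/17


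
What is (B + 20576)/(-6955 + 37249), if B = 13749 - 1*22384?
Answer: 11941/30294 ≈ 0.39417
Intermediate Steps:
B = -8635 (B = 13749 - 22384 = -8635)
(B + 20576)/(-6955 + 37249) = (-8635 + 20576)/(-6955 + 37249) = 11941/30294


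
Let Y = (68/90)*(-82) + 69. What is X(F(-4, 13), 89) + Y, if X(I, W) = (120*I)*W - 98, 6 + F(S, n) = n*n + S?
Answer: 76411307/45 ≈ 1.6980e+6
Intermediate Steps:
F(S, n) = -6 + S + n**2 (F(S, n) = -6 + (n*n + S) = -6 + (n**2 + S) = -6 + (S + n**2) = -6 + S + n**2)
X(I, W) = -98 + 120*I*W (X(I, W) = 120*I*W - 98 = -98 + 120*I*W)
Y = 317/45 (Y = (68*(1/90))*(-82) + 69 = (34/45)*(-82) + 69 = -2788/45 + 69 = 317/45 ≈ 7.0444)
X(F(-4, 13), 89) + Y = (-98 + 120*(-6 - 4 + 13**2)*89) + 317/45 = (-98 + 120*(-6 - 4 + 169)*89) + 317/45 = (-98 + 120*159*89) + 317/45 = (-98 + 1698120) + 317/45 = 1698022 + 317/45 = 76411307/45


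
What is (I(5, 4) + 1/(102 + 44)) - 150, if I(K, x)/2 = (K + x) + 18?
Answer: -14015/146 ≈ -95.993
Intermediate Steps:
I(K, x) = 36 + 2*K + 2*x (I(K, x) = 2*((K + x) + 18) = 2*(18 + K + x) = 36 + 2*K + 2*x)
(I(5, 4) + 1/(102 + 44)) - 150 = ((36 + 2*5 + 2*4) + 1/(102 + 44)) - 150 = ((36 + 10 + 8) + 1/146) - 150 = (54 + 1/146) - 150 = 7885/146 - 150 = -14015/146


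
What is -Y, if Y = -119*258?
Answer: 30702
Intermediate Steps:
Y = -30702
-Y = -1*(-30702) = 30702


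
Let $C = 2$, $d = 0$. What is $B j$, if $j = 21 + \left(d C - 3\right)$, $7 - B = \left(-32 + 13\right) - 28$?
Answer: $972$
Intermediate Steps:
$B = 54$ ($B = 7 - \left(\left(-32 + 13\right) - 28\right) = 7 - \left(-19 - 28\right) = 7 - -47 = 7 + 47 = 54$)
$j = 18$ ($j = 21 + \left(0 \cdot 2 - 3\right) = 21 + \left(0 - 3\right) = 21 - 3 = 18$)
$B j = 54 \cdot 18 = 972$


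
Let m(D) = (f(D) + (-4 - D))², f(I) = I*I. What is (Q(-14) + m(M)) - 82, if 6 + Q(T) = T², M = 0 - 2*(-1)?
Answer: 112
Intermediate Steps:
f(I) = I²
M = 2 (M = 0 + 2 = 2)
m(D) = (-4 + D² - D)² (m(D) = (D² + (-4 - D))² = (-4 + D² - D)²)
Q(T) = -6 + T²
(Q(-14) + m(M)) - 82 = ((-6 + (-14)²) + (4 + 2 - 1*2²)²) - 82 = ((-6 + 196) + (4 + 2 - 1*4)²) - 82 = (190 + (4 + 2 - 4)²) - 82 = (190 + 2²) - 82 = (190 + 4) - 82 = 194 - 82 = 112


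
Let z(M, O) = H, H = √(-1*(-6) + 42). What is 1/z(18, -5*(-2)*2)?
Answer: √3/12 ≈ 0.14434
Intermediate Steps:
H = 4*√3 (H = √(6 + 42) = √48 = 4*√3 ≈ 6.9282)
z(M, O) = 4*√3
1/z(18, -5*(-2)*2) = 1/(4*√3) = √3/12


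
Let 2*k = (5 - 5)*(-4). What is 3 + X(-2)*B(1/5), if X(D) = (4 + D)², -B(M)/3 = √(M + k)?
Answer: 3 - 12*√5/5 ≈ -2.3666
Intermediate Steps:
k = 0 (k = ((5 - 5)*(-4))/2 = (0*(-4))/2 = (½)*0 = 0)
B(M) = -3*√M (B(M) = -3*√(M + 0) = -3*√M)
3 + X(-2)*B(1/5) = 3 + (4 - 2)²*(-3*√5/5) = 3 + 2²*(-3*√5/5) = 3 + 4*(-3*√5/5) = 3 - 12*√5/5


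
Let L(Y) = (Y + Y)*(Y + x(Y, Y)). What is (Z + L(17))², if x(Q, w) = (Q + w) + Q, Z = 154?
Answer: 6081156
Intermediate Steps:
x(Q, w) = w + 2*Q
L(Y) = 8*Y² (L(Y) = (Y + Y)*(Y + (Y + 2*Y)) = (2*Y)*(Y + 3*Y) = (2*Y)*(4*Y) = 8*Y²)
(Z + L(17))² = (154 + 8*17²)² = (154 + 8*289)² = (154 + 2312)² = 2466² = 6081156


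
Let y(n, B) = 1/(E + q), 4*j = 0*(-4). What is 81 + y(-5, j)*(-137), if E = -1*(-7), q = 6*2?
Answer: 1402/19 ≈ 73.789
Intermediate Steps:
q = 12
E = 7
j = 0 (j = (0*(-4))/4 = (1/4)*0 = 0)
y(n, B) = 1/19 (y(n, B) = 1/(7 + 12) = 1/19)
81 + y(-5, j)*(-137) = 81 + (1/19)*(-137) = 81 - 137/19 = 1402/19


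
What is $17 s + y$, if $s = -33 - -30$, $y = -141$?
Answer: $-192$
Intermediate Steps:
$s = -3$ ($s = -33 + 30 = -3$)
$17 s + y = 17 \left(-3\right) - 141 = -51 - 141 = -192$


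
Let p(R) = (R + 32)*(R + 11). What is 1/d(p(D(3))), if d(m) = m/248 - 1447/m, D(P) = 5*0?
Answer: -10912/29369 ≈ -0.37155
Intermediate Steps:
D(P) = 0
p(R) = (11 + R)*(32 + R) (p(R) = (32 + R)*(11 + R) = (11 + R)*(32 + R))
d(m) = -1447/m + m/248 (d(m) = m*(1/248) - 1447/m = m/248 - 1447/m = -1447/m + m/248)
1/d(p(D(3))) = 1/(-1447/(352 + 0² + 43*0) + (352 + 0² + 43*0)/248) = 1/(-1447/(352 + 0 + 0) + (352 + 0 + 0)/248) = 1/(-1447/352 + (1/248)*352) = 1/(-1447*1/352 + 44/31) = 1/(-1447/352 + 44/31) = 1/(-29369/10912) = -10912/29369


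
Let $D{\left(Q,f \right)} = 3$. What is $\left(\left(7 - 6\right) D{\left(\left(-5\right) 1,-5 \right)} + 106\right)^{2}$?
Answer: $11881$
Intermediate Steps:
$\left(\left(7 - 6\right) D{\left(\left(-5\right) 1,-5 \right)} + 106\right)^{2} = \left(\left(7 - 6\right) 3 + 106\right)^{2} = \left(1 \cdot 3 + 106\right)^{2} = \left(3 + 106\right)^{2} = 109^{2} = 11881$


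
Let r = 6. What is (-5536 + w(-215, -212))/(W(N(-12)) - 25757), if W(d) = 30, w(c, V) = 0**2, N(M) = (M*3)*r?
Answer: 5536/25727 ≈ 0.21518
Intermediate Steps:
N(M) = 18*M (N(M) = (M*3)*6 = (3*M)*6 = 18*M)
w(c, V) = 0
(-5536 + w(-215, -212))/(W(N(-12)) - 25757) = (-5536 + 0)/(30 - 25757) = -5536/(-25727) = -5536*(-1/25727) = 5536/25727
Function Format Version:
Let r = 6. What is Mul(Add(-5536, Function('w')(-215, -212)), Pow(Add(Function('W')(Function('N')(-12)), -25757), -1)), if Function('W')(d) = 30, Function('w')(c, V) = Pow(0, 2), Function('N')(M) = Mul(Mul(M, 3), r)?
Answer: Rational(5536, 25727) ≈ 0.21518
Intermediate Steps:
Function('N')(M) = Mul(18, M) (Function('N')(M) = Mul(Mul(M, 3), 6) = Mul(Mul(3, M), 6) = Mul(18, M))
Function('w')(c, V) = 0
Mul(Add(-5536, Function('w')(-215, -212)), Pow(Add(Function('W')(Function('N')(-12)), -25757), -1)) = Mul(Add(-5536, 0), Pow(Add(30, -25757), -1)) = Mul(-5536, Pow(-25727, -1)) = Mul(-5536, Rational(-1, 25727)) = Rational(5536, 25727)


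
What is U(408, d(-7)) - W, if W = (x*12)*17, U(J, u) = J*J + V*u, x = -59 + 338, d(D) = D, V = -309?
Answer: 111711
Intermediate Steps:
x = 279
U(J, u) = J**2 - 309*u (U(J, u) = J*J - 309*u = J**2 - 309*u)
W = 56916 (W = (279*12)*17 = 3348*17 = 56916)
U(408, d(-7)) - W = (408**2 - 309*(-7)) - 1*56916 = (166464 + 2163) - 56916 = 168627 - 56916 = 111711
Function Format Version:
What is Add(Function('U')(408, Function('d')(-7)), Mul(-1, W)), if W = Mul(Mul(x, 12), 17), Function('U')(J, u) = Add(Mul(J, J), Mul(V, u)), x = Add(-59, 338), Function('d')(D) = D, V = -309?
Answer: 111711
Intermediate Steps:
x = 279
Function('U')(J, u) = Add(Pow(J, 2), Mul(-309, u)) (Function('U')(J, u) = Add(Mul(J, J), Mul(-309, u)) = Add(Pow(J, 2), Mul(-309, u)))
W = 56916 (W = Mul(Mul(279, 12), 17) = Mul(3348, 17) = 56916)
Add(Function('U')(408, Function('d')(-7)), Mul(-1, W)) = Add(Add(Pow(408, 2), Mul(-309, -7)), Mul(-1, 56916)) = Add(Add(166464, 2163), -56916) = Add(168627, -56916) = 111711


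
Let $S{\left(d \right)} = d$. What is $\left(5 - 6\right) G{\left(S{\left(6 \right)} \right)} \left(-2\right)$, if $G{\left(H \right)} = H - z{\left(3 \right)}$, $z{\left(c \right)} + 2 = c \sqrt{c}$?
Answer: $16 - 6 \sqrt{3} \approx 5.6077$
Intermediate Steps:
$z{\left(c \right)} = -2 + c^{\frac{3}{2}}$ ($z{\left(c \right)} = -2 + c \sqrt{c} = -2 + c^{\frac{3}{2}}$)
$G{\left(H \right)} = 2 + H - 3 \sqrt{3}$ ($G{\left(H \right)} = H - \left(-2 + 3^{\frac{3}{2}}\right) = H - \left(-2 + 3 \sqrt{3}\right) = H + \left(2 - 3 \sqrt{3}\right) = 2 + H - 3 \sqrt{3}$)
$\left(5 - 6\right) G{\left(S{\left(6 \right)} \right)} \left(-2\right) = \left(5 - 6\right) \left(2 + 6 - 3 \sqrt{3}\right) \left(-2\right) = \left(5 - 6\right) \left(8 - 3 \sqrt{3}\right) \left(-2\right) = - (8 - 3 \sqrt{3}) \left(-2\right) = \left(-8 + 3 \sqrt{3}\right) \left(-2\right) = 16 - 6 \sqrt{3}$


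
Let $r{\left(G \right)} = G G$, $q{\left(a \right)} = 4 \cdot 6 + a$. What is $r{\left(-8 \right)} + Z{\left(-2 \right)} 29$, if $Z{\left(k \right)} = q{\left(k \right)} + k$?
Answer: $644$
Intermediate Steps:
$q{\left(a \right)} = 24 + a$
$r{\left(G \right)} = G^{2}$
$Z{\left(k \right)} = 24 + 2 k$ ($Z{\left(k \right)} = \left(24 + k\right) + k = 24 + 2 k$)
$r{\left(-8 \right)} + Z{\left(-2 \right)} 29 = \left(-8\right)^{2} + \left(24 + 2 \left(-2\right)\right) 29 = 64 + \left(24 - 4\right) 29 = 64 + 20 \cdot 29 = 64 + 580 = 644$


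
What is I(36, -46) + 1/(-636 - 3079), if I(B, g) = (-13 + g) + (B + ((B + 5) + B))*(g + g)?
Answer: -38840326/3715 ≈ -10455.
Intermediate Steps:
I(B, g) = -13 + g + 2*g*(5 + 3*B) (I(B, g) = (-13 + g) + (B + ((5 + B) + B))*(2*g) = (-13 + g) + (B + (5 + 2*B))*(2*g) = (-13 + g) + (5 + 3*B)*(2*g) = (-13 + g) + 2*g*(5 + 3*B) = -13 + g + 2*g*(5 + 3*B))
I(36, -46) + 1/(-636 - 3079) = (-13 + 11*(-46) + 6*36*(-46)) + 1/(-636 - 3079) = (-13 - 506 - 9936) + 1/(-3715) = -10455 - 1/3715 = -38840326/3715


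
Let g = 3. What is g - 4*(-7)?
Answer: 31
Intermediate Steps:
g - 4*(-7) = 3 - 4*(-7) = 3 + 28 = 31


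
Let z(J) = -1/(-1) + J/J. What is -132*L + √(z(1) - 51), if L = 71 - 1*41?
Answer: -3960 + 7*I ≈ -3960.0 + 7.0*I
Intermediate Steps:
z(J) = 2 (z(J) = -1*(-1) + 1 = 1 + 1 = 2)
L = 30 (L = 71 - 41 = 30)
-132*L + √(z(1) - 51) = -132*30 + √(2 - 51) = -3960 + √(-49) = -3960 + 7*I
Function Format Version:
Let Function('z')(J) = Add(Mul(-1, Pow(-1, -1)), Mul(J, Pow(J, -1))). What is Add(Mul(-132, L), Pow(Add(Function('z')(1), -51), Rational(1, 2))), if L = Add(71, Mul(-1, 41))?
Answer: Add(-3960, Mul(7, I)) ≈ Add(-3960.0, Mul(7.0000, I))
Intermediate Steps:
Function('z')(J) = 2 (Function('z')(J) = Add(Mul(-1, -1), 1) = Add(1, 1) = 2)
L = 30 (L = Add(71, -41) = 30)
Add(Mul(-132, L), Pow(Add(Function('z')(1), -51), Rational(1, 2))) = Add(Mul(-132, 30), Pow(Add(2, -51), Rational(1, 2))) = Add(-3960, Pow(-49, Rational(1, 2))) = Add(-3960, Mul(7, I))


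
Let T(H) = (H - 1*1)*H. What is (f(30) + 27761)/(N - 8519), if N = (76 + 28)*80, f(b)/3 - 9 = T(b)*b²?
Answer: -2376788/199 ≈ -11944.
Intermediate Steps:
T(H) = H*(-1 + H) (T(H) = (H - 1)*H = (-1 + H)*H = H*(-1 + H))
f(b) = 27 + 3*b³*(-1 + b) (f(b) = 27 + 3*((b*(-1 + b))*b²) = 27 + 3*(b³*(-1 + b)) = 27 + 3*b³*(-1 + b))
N = 8320 (N = 104*80 = 8320)
(f(30) + 27761)/(N - 8519) = ((27 + 3*30³*(-1 + 30)) + 27761)/(8320 - 8519) = ((27 + 3*27000*29) + 27761)/(-199) = ((27 + 2349000) + 27761)*(-1/199) = (2349027 + 27761)*(-1/199) = 2376788*(-1/199) = -2376788/199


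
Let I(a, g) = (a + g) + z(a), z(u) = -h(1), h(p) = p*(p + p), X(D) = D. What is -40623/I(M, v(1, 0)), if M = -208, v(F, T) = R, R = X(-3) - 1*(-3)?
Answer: 13541/70 ≈ 193.44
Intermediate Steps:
h(p) = 2*p² (h(p) = p*(2*p) = 2*p²)
R = 0 (R = -3 - 1*(-3) = -3 + 3 = 0)
v(F, T) = 0
z(u) = -2 (z(u) = -2*1² = -2)
I(a, g) = -2 + a + g (I(a, g) = (a + g) - 2 = -2 + a + g)
-40623/I(M, v(1, 0)) = -40623/(-2 - 208 + 0) = -40623/(-210) = -40623*(-1/210) = 13541/70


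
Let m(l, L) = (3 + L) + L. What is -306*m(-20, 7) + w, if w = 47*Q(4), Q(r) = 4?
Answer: -5014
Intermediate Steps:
m(l, L) = 3 + 2*L
w = 188 (w = 47*4 = 188)
-306*m(-20, 7) + w = -306*(3 + 2*7) + 188 = -306*(3 + 14) + 188 = -306*17 + 188 = -5202 + 188 = -5014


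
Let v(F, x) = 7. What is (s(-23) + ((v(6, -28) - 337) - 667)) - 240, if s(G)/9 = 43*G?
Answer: -10138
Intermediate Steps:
s(G) = 387*G (s(G) = 9*(43*G) = 387*G)
(s(-23) + ((v(6, -28) - 337) - 667)) - 240 = (387*(-23) + ((7 - 337) - 667)) - 240 = (-8901 + (-330 - 667)) - 240 = (-8901 - 997) - 240 = -9898 - 240 = -10138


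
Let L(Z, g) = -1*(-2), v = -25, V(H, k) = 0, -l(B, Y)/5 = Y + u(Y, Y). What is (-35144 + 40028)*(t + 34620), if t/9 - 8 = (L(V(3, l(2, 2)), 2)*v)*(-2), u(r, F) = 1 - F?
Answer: 173831328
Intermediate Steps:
l(B, Y) = -5 (l(B, Y) = -5*(Y + (1 - Y)) = -5*1 = -5)
L(Z, g) = 2
t = 972 (t = 72 + 9*((2*(-25))*(-2)) = 72 + 9*(-50*(-2)) = 72 + 9*100 = 72 + 900 = 972)
(-35144 + 40028)*(t + 34620) = (-35144 + 40028)*(972 + 34620) = 4884*35592 = 173831328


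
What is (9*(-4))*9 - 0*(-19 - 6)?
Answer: -324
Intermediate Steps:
(9*(-4))*9 - 0*(-19 - 6) = -36*9 - 0*(-25) = -324 - 377*0 = -324 + 0 = -324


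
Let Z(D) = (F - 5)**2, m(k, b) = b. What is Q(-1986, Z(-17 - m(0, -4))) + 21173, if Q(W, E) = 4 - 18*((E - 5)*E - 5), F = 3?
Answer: 21339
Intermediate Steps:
Z(D) = 4 (Z(D) = (3 - 5)**2 = (-2)**2 = 4)
Q(W, E) = 94 - 18*E*(-5 + E) (Q(W, E) = 4 - 18*((-5 + E)*E - 5) = 4 - 18*(E*(-5 + E) - 5) = 4 - 18*(-5 + E*(-5 + E)) = 4 + (90 - 18*E*(-5 + E)) = 94 - 18*E*(-5 + E))
Q(-1986, Z(-17 - m(0, -4))) + 21173 = (94 - 18*4**2 + 90*4) + 21173 = (94 - 18*16 + 360) + 21173 = (94 - 288 + 360) + 21173 = 166 + 21173 = 21339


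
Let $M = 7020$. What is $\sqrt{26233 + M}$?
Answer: $\sqrt{33253} \approx 182.35$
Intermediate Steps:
$\sqrt{26233 + M} = \sqrt{26233 + 7020} = \sqrt{33253}$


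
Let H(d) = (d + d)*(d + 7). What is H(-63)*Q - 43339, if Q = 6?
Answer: -1003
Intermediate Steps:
H(d) = 2*d*(7 + d) (H(d) = (2*d)*(7 + d) = 2*d*(7 + d))
H(-63)*Q - 43339 = (2*(-63)*(7 - 63))*6 - 43339 = (2*(-63)*(-56))*6 - 43339 = 7056*6 - 43339 = 42336 - 43339 = -1003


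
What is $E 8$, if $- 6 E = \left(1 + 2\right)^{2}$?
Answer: $-12$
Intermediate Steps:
$E = - \frac{3}{2}$ ($E = - \frac{\left(1 + 2\right)^{2}}{6} = - \frac{3^{2}}{6} = \left(- \frac{1}{6}\right) 9 = - \frac{3}{2} \approx -1.5$)
$E 8 = \left(- \frac{3}{2}\right) 8 = -12$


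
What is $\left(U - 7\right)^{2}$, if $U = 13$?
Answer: $36$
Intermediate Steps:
$\left(U - 7\right)^{2} = \left(13 - 7\right)^{2} = 6^{2} = 36$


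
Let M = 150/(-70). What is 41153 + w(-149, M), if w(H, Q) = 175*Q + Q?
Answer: 285431/7 ≈ 40776.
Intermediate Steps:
M = -15/7 (M = 150*(-1/70) = -15/7 ≈ -2.1429)
w(H, Q) = 176*Q
41153 + w(-149, M) = 41153 + 176*(-15/7) = 41153 - 2640/7 = 285431/7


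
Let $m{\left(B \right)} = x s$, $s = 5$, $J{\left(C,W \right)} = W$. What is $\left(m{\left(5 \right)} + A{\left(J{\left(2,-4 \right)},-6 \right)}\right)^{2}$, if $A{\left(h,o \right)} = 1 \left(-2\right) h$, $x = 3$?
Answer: $529$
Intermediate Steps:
$A{\left(h,o \right)} = - 2 h$
$m{\left(B \right)} = 15$ ($m{\left(B \right)} = 3 \cdot 5 = 15$)
$\left(m{\left(5 \right)} + A{\left(J{\left(2,-4 \right)},-6 \right)}\right)^{2} = \left(15 - -8\right)^{2} = \left(15 + 8\right)^{2} = 23^{2} = 529$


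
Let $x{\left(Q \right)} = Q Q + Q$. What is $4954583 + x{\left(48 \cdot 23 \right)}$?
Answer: $6174503$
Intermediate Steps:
$x{\left(Q \right)} = Q + Q^{2}$ ($x{\left(Q \right)} = Q^{2} + Q = Q + Q^{2}$)
$4954583 + x{\left(48 \cdot 23 \right)} = 4954583 + 48 \cdot 23 \left(1 + 48 \cdot 23\right) = 4954583 + 1104 \left(1 + 1104\right) = 4954583 + 1104 \cdot 1105 = 4954583 + 1219920 = 6174503$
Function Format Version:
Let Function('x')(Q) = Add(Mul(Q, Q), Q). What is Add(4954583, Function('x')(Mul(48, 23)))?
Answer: 6174503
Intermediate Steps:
Function('x')(Q) = Add(Q, Pow(Q, 2)) (Function('x')(Q) = Add(Pow(Q, 2), Q) = Add(Q, Pow(Q, 2)))
Add(4954583, Function('x')(Mul(48, 23))) = Add(4954583, Mul(Mul(48, 23), Add(1, Mul(48, 23)))) = Add(4954583, Mul(1104, Add(1, 1104))) = Add(4954583, Mul(1104, 1105)) = Add(4954583, 1219920) = 6174503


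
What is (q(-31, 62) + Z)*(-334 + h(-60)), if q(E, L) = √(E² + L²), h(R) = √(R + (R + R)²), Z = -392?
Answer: 2*(167 - √3585)*(392 - 31*√5) ≈ 69135.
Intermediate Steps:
h(R) = √(R + 4*R²) (h(R) = √(R + (2*R)²) = √(R + 4*R²))
(q(-31, 62) + Z)*(-334 + h(-60)) = (√((-31)² + 62²) - 392)*(-334 + √(-60*(1 + 4*(-60)))) = (√(961 + 3844) - 392)*(-334 + √(-60*(1 - 240))) = (√4805 - 392)*(-334 + √(-60*(-239))) = (31*√5 - 392)*(-334 + √14340) = (-392 + 31*√5)*(-334 + 2*√3585)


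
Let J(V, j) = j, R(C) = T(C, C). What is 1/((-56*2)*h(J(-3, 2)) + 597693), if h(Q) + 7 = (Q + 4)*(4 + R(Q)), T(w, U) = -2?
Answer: 1/597133 ≈ 1.6747e-6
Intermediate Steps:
R(C) = -2
h(Q) = 1 + 2*Q (h(Q) = -7 + (Q + 4)*(4 - 2) = -7 + (4 + Q)*2 = -7 + (8 + 2*Q) = 1 + 2*Q)
1/((-56*2)*h(J(-3, 2)) + 597693) = 1/((-56*2)*(1 + 2*2) + 597693) = 1/(-112*(1 + 4) + 597693) = 1/(-112*5 + 597693) = 1/(-560 + 597693) = 1/597133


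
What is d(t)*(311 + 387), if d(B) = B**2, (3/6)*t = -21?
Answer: 1231272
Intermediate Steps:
t = -42 (t = 2*(-21) = -42)
d(t)*(311 + 387) = (-42)**2*(311 + 387) = 1764*698 = 1231272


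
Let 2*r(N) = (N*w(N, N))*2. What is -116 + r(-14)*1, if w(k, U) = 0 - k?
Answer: -312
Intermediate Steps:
w(k, U) = -k
r(N) = -N**2 (r(N) = ((N*(-N))*2)/2 = (-N**2*2)/2 = (-2*N**2)/2 = -N**2)
-116 + r(-14)*1 = -116 - 1*(-14)**2*1 = -116 - 1*196*1 = -116 - 196*1 = -116 - 196 = -312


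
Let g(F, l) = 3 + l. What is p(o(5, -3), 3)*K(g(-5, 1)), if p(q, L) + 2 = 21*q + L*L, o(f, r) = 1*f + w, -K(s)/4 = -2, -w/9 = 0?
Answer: 896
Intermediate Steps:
w = 0 (w = -9*0 = 0)
K(s) = 8 (K(s) = -4*(-2) = 8)
o(f, r) = f (o(f, r) = 1*f + 0 = f + 0 = f)
p(q, L) = -2 + L² + 21*q (p(q, L) = -2 + (21*q + L*L) = -2 + (21*q + L²) = -2 + (L² + 21*q) = -2 + L² + 21*q)
p(o(5, -3), 3)*K(g(-5, 1)) = (-2 + 3² + 21*5)*8 = (-2 + 9 + 105)*8 = 112*8 = 896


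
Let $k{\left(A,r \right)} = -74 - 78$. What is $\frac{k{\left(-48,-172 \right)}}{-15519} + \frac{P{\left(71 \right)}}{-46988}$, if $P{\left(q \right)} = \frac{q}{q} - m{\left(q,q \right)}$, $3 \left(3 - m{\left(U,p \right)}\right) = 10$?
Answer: $\frac{593457}{60767231} \approx 0.0097661$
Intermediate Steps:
$m{\left(U,p \right)} = - \frac{1}{3}$ ($m{\left(U,p \right)} = 3 - \frac{10}{3} = - \frac{1}{3}$)
$k{\left(A,r \right)} = -152$ ($k{\left(A,r \right)} = -74 - 78 = -152$)
$P{\left(q \right)} = \frac{4}{3}$ ($P{\left(q \right)} = \frac{q}{q} - - \frac{1}{3} = 1 + \frac{1}{3} = \frac{4}{3}$)
$\frac{k{\left(-48,-172 \right)}}{-15519} + \frac{P{\left(71 \right)}}{-46988} = - \frac{152}{-15519} + \frac{4}{3 \left(-46988\right)} = \left(-152\right) \left(- \frac{1}{15519}\right) + \frac{4}{3} \left(- \frac{1}{46988}\right) = \frac{152}{15519} - \frac{1}{35241} = \frac{593457}{60767231}$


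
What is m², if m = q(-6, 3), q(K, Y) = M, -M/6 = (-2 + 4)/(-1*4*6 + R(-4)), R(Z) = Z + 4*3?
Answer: 9/16 ≈ 0.56250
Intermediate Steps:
R(Z) = 12 + Z (R(Z) = Z + 12 = 12 + Z)
M = ¾ (M = -6*(-2 + 4)/(-1*4*6 + (12 - 4)) = -12/(-4*6 + 8) = -12/(-24 + 8) = -12/(-16) = -12*(-1)/16 = -6*(-⅛) = ¾ ≈ 0.75000)
q(K, Y) = ¾
m = ¾ ≈ 0.75000
m² = (¾)² = 9/16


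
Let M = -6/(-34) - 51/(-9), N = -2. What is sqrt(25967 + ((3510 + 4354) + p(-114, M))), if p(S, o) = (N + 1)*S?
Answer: sqrt(33945) ≈ 184.24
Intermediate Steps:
M = 298/51 (M = -6*(-1/34) - 51*(-1/9) = 3/17 + 17/3 = 298/51 ≈ 5.8431)
p(S, o) = -S (p(S, o) = (-2 + 1)*S = -S)
sqrt(25967 + ((3510 + 4354) + p(-114, M))) = sqrt(25967 + ((3510 + 4354) - 1*(-114))) = sqrt(25967 + (7864 + 114)) = sqrt(25967 + 7978) = sqrt(33945)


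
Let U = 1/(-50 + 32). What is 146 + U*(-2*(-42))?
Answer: 424/3 ≈ 141.33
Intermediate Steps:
U = -1/18 (U = 1/(-18) = -1/18 ≈ -0.055556)
146 + U*(-2*(-42)) = 146 - (-1)*(-42)/9 = 146 - 1/18*84 = 146 - 14/3 = 424/3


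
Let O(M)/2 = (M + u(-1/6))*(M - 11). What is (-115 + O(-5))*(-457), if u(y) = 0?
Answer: -20565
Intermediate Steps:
O(M) = 2*M*(-11 + M) (O(M) = 2*((M + 0)*(M - 11)) = 2*(M*(-11 + M)) = 2*M*(-11 + M))
(-115 + O(-5))*(-457) = (-115 + 2*(-5)*(-11 - 5))*(-457) = (-115 + 2*(-5)*(-16))*(-457) = (-115 + 160)*(-457) = 45*(-457) = -20565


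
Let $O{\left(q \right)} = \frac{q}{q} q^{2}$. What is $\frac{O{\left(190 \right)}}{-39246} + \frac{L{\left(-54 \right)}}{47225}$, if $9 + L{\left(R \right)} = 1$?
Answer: $- \frac{852568234}{926696175} \approx -0.92001$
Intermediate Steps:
$L{\left(R \right)} = -8$ ($L{\left(R \right)} = -9 + 1 = -8$)
$O{\left(q \right)} = q^{2}$ ($O{\left(q \right)} = 1 q^{2} = q^{2}$)
$\frac{O{\left(190 \right)}}{-39246} + \frac{L{\left(-54 \right)}}{47225} = \frac{190^{2}}{-39246} - \frac{8}{47225} = 36100 \left(- \frac{1}{39246}\right) - \frac{8}{47225} = - \frac{18050}{19623} - \frac{8}{47225} = - \frac{852568234}{926696175}$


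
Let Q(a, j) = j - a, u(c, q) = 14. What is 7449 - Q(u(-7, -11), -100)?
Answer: 7563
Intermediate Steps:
7449 - Q(u(-7, -11), -100) = 7449 - (-100 - 1*14) = 7449 - (-100 - 14) = 7449 - 1*(-114) = 7449 + 114 = 7563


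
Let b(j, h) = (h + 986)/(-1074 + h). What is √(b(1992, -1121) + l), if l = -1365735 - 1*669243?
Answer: I*√392182983285/439 ≈ 1426.5*I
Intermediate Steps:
l = -2034978 (l = -1365735 - 669243 = -2034978)
b(j, h) = (986 + h)/(-1074 + h)
√(b(1992, -1121) + l) = √((986 - 1121)/(-1074 - 1121) - 2034978) = √(-135/(-2195) - 2034978) = √(-1/2195*(-135) - 2034978) = √(27/439 - 2034978) = √(-893355315/439) = I*√392182983285/439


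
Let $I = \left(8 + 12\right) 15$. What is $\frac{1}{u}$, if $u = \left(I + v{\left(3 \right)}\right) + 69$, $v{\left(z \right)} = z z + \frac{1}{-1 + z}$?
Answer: $\frac{2}{757} \approx 0.002642$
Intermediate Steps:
$v{\left(z \right)} = z^{2} + \frac{1}{-1 + z}$
$I = 300$ ($I = 20 \cdot 15 = 300$)
$u = \frac{757}{2}$ ($u = \left(300 + \frac{1 + 3^{3} - 3^{2}}{-1 + 3}\right) + 69 = \left(300 + \frac{1 + 27 - 9}{2}\right) + 69 = \left(300 + \frac{1}{2} \cdot 19\right) + 69 = \left(300 + \frac{19}{2}\right) + 69 = \frac{619}{2} + 69 = \frac{757}{2} \approx 378.5$)
$\frac{1}{u} = \frac{1}{\frac{757}{2}} = \frac{2}{757}$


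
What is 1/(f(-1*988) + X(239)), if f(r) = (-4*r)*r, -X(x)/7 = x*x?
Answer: -1/4304423 ≈ -2.3232e-7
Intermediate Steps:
X(x) = -7*x² (X(x) = -7*x*x = -7*x²)
f(r) = -4*r²
1/(f(-1*988) + X(239)) = 1/(-4*(-1*988)² - 7*239²) = 1/(-4*(-988)² - 7*57121) = 1/(-4*976144 - 399847) = 1/(-3904576 - 399847) = 1/(-4304423) = -1/4304423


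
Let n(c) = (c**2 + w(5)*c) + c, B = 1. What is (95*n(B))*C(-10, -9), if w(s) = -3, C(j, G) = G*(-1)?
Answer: -855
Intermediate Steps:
C(j, G) = -G
n(c) = c**2 - 2*c (n(c) = (c**2 - 3*c) + c = c**2 - 2*c)
(95*n(B))*C(-10, -9) = (95*(1*(-2 + 1)))*(-1*(-9)) = (95*(1*(-1)))*9 = (95*(-1))*9 = -95*9 = -855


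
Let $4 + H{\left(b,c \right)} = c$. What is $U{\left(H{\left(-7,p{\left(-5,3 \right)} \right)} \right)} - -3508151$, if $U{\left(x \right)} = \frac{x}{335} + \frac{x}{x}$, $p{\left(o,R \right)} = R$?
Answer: $\frac{1175230919}{335} \approx 3.5082 \cdot 10^{6}$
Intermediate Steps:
$H{\left(b,c \right)} = -4 + c$
$U{\left(x \right)} = 1 + \frac{x}{335}$ ($U{\left(x \right)} = x \frac{1}{335} + 1 = \frac{x}{335} + 1 = 1 + \frac{x}{335}$)
$U{\left(H{\left(-7,p{\left(-5,3 \right)} \right)} \right)} - -3508151 = \left(1 + \frac{-4 + 3}{335}\right) - -3508151 = \left(1 + \frac{1}{335} \left(-1\right)\right) + 3508151 = \left(1 - \frac{1}{335}\right) + 3508151 = \frac{334}{335} + 3508151 = \frac{1175230919}{335}$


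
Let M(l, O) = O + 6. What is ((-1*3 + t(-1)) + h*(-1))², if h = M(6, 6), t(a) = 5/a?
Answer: 400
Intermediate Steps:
M(l, O) = 6 + O
h = 12 (h = 6 + 6 = 12)
((-1*3 + t(-1)) + h*(-1))² = ((-1*3 + 5/(-1)) + 12*(-1))² = ((-3 + 5*(-1)) - 12)² = ((-3 - 5) - 12)² = (-8 - 12)² = (-20)² = 400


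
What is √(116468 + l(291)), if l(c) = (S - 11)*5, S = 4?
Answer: 3*√12937 ≈ 341.22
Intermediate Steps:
l(c) = -35 (l(c) = (4 - 11)*5 = -7*5 = -35)
√(116468 + l(291)) = √(116468 - 35) = √116433 = 3*√12937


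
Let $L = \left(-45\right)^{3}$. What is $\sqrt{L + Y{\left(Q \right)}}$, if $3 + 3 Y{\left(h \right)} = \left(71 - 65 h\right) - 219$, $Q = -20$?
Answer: $i \sqrt{90742} \approx 301.23 i$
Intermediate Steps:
$L = -91125$
$Y{\left(h \right)} = - \frac{151}{3} - \frac{65 h}{3}$ ($Y{\left(h \right)} = -1 + \frac{\left(71 - 65 h\right) - 219}{3} = -1 + \frac{-148 - 65 h}{3} = -1 - \left(\frac{148}{3} + \frac{65 h}{3}\right) = - \frac{151}{3} - \frac{65 h}{3}$)
$\sqrt{L + Y{\left(Q \right)}} = \sqrt{-91125 - -383} = \sqrt{-91125 + \left(- \frac{151}{3} + \frac{1300}{3}\right)} = \sqrt{-91125 + 383} = \sqrt{-90742} = i \sqrt{90742}$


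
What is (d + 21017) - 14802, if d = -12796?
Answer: -6581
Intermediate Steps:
(d + 21017) - 14802 = (-12796 + 21017) - 14802 = 8221 - 14802 = -6581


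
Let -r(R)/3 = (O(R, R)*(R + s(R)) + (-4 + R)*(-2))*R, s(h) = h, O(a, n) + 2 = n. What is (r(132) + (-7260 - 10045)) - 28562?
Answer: -13535211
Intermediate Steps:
O(a, n) = -2 + n
r(R) = -3*R*(8 - 2*R + 2*R*(-2 + R)) (r(R) = -3*((-2 + R)*(R + R) + (-4 + R)*(-2))*R = -3*((-2 + R)*(2*R) + (8 - 2*R))*R = -3*(2*R*(-2 + R) + (8 - 2*R))*R = -3*(8 - 2*R + 2*R*(-2 + R))*R = -3*R*(8 - 2*R + 2*R*(-2 + R)))
(r(132) + (-7260 - 10045)) - 28562 = (6*132*(-4 - 1*132**2 + 3*132) + (-7260 - 10045)) - 28562 = (6*132*(-4 - 1*17424 + 396) - 17305) - 28562 = (6*132*(-4 - 17424 + 396) - 17305) - 28562 = (6*132*(-17032) - 17305) - 28562 = (-13489344 - 17305) - 28562 = -13506649 - 28562 = -13535211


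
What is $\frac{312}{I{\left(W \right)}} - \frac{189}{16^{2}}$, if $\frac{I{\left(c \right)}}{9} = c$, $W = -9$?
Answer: $- \frac{31727}{6912} \approx -4.5901$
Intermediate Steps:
$I{\left(c \right)} = 9 c$
$\frac{312}{I{\left(W \right)}} - \frac{189}{16^{2}} = \frac{312}{9 \left(-9\right)} - \frac{189}{16^{2}} = \frac{312}{-81} - \frac{189}{256} = 312 \left(- \frac{1}{81}\right) - \frac{189}{256} = - \frac{104}{27} - \frac{189}{256} = - \frac{31727}{6912}$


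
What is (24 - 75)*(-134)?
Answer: 6834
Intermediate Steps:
(24 - 75)*(-134) = -51*(-134) = 6834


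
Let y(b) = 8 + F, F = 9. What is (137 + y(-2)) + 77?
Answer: 231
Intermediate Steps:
y(b) = 17 (y(b) = 8 + 9 = 17)
(137 + y(-2)) + 77 = (137 + 17) + 77 = 154 + 77 = 231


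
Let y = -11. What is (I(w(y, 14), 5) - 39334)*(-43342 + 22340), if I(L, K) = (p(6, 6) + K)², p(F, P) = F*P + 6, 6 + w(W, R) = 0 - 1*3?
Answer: 779699250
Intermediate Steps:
w(W, R) = -9 (w(W, R) = -6 + (0 - 1*3) = -6 + (0 - 3) = -6 - 3 = -9)
p(F, P) = 6 + F*P
I(L, K) = (42 + K)² (I(L, K) = ((6 + 6*6) + K)² = ((6 + 36) + K)² = (42 + K)²)
(I(w(y, 14), 5) - 39334)*(-43342 + 22340) = ((42 + 5)² - 39334)*(-43342 + 22340) = (47² - 39334)*(-21002) = (2209 - 39334)*(-21002) = -37125*(-21002) = 779699250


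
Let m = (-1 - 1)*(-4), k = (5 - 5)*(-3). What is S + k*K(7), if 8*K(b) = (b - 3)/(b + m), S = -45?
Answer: -45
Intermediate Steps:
k = 0 (k = 0*(-3) = 0)
m = 8 (m = -2*(-4) = 8)
K(b) = (-3 + b)/(8*(8 + b)) (K(b) = ((b - 3)/(b + 8))/8 = ((-3 + b)/(8 + b))/8 = (-3 + b)/(8*(8 + b)))
S + k*K(7) = -45 + 0*((-3 + 7)/(8*(8 + 7))) = -45 + 0*((⅛)*4/15) = -45 + 0*((⅛)*(1/15)*4) = -45 + 0*(1/30) = -45 + 0 = -45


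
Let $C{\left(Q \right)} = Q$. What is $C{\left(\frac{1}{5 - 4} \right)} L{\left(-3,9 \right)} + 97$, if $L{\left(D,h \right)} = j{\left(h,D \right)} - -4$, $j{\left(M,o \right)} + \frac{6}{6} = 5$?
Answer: $105$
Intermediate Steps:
$j{\left(M,o \right)} = 4$ ($j{\left(M,o \right)} = -1 + 5 = 4$)
$L{\left(D,h \right)} = 8$ ($L{\left(D,h \right)} = 4 - -4 = 4 + 4 = 8$)
$C{\left(\frac{1}{5 - 4} \right)} L{\left(-3,9 \right)} + 97 = \frac{1}{5 - 4} \cdot 8 + 97 = 1^{-1} \cdot 8 + 97 = 1 \cdot 8 + 97 = 8 + 97 = 105$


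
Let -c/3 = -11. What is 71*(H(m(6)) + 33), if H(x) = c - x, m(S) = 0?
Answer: 4686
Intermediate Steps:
c = 33 (c = -3*(-11) = 33)
H(x) = 33 - x
71*(H(m(6)) + 33) = 71*((33 - 1*0) + 33) = 71*((33 + 0) + 33) = 71*(33 + 33) = 71*66 = 4686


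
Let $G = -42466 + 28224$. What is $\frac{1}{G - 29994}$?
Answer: $- \frac{1}{44236} \approx -2.2606 \cdot 10^{-5}$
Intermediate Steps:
$G = -14242$
$\frac{1}{G - 29994} = \frac{1}{-14242 - 29994} = \frac{1}{-44236} = - \frac{1}{44236}$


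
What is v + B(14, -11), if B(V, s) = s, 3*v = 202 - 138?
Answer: 31/3 ≈ 10.333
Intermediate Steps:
v = 64/3 (v = (202 - 138)/3 = (1/3)*64 = 64/3 ≈ 21.333)
v + B(14, -11) = 64/3 - 11 = 31/3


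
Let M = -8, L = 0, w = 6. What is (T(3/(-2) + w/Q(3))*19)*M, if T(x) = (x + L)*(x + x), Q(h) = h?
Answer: -76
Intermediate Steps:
T(x) = 2*x² (T(x) = (x + 0)*(x + x) = x*(2*x) = 2*x²)
(T(3/(-2) + w/Q(3))*19)*M = ((2*(3/(-2) + 6/3)²)*19)*(-8) = ((2*(3*(-½) + 6*(⅓))²)*19)*(-8) = ((2*(-3/2 + 2)²)*19)*(-8) = ((2*(½)²)*19)*(-8) = ((2*(¼))*19)*(-8) = ((½)*19)*(-8) = (19/2)*(-8) = -76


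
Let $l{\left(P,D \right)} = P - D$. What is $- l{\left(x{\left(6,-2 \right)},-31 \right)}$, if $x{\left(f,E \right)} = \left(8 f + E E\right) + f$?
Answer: $-89$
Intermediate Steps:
$x{\left(f,E \right)} = E^{2} + 9 f$ ($x{\left(f,E \right)} = \left(8 f + E^{2}\right) + f = \left(E^{2} + 8 f\right) + f = E^{2} + 9 f$)
$- l{\left(x{\left(6,-2 \right)},-31 \right)} = - (\left(\left(-2\right)^{2} + 9 \cdot 6\right) - -31) = - (\left(4 + 54\right) + 31) = - (58 + 31) = \left(-1\right) 89 = -89$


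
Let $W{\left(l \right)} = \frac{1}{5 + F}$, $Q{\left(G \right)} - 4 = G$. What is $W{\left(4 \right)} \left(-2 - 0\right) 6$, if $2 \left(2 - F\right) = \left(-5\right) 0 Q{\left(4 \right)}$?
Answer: $- \frac{12}{7} \approx -1.7143$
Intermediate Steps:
$Q{\left(G \right)} = 4 + G$
$F = 2$ ($F = 2 - \frac{\left(-5\right) 0 \left(4 + 4\right)}{2} = 2 - \frac{0 \cdot 8}{2} = 2 - 0 = 2 + 0 = 2$)
$W{\left(l \right)} = \frac{1}{7}$ ($W{\left(l \right)} = \frac{1}{5 + 2} = \frac{1}{7}$)
$W{\left(4 \right)} \left(-2 - 0\right) 6 = \frac{-2 - 0}{7} \cdot 6 = \frac{-2 + 0}{7} \cdot 6 = \frac{1}{7} \left(-2\right) 6 = \left(- \frac{2}{7}\right) 6 = - \frac{12}{7}$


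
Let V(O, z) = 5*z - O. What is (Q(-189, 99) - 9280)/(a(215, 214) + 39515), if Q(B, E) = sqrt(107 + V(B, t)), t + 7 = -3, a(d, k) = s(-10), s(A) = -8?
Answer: -9280/39507 + sqrt(246)/39507 ≈ -0.23450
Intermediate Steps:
a(d, k) = -8
t = -10 (t = -7 - 3 = -10)
V(O, z) = -O + 5*z
Q(B, E) = sqrt(57 - B) (Q(B, E) = sqrt(107 + (-B + 5*(-10))) = sqrt(107 + (-B - 50)) = sqrt(107 + (-50 - B)) = sqrt(57 - B))
(Q(-189, 99) - 9280)/(a(215, 214) + 39515) = (sqrt(57 - 1*(-189)) - 9280)/(-8 + 39515) = (sqrt(57 + 189) - 9280)/39507 = (sqrt(246) - 9280)*(1/39507) = (-9280 + sqrt(246))*(1/39507) = -9280/39507 + sqrt(246)/39507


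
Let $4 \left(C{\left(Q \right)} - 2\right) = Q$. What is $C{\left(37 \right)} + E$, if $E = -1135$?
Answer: $- \frac{4495}{4} \approx -1123.8$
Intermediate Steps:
$C{\left(Q \right)} = 2 + \frac{Q}{4}$
$C{\left(37 \right)} + E = \left(2 + \frac{1}{4} \cdot 37\right) - 1135 = \left(2 + \frac{37}{4}\right) - 1135 = \frac{45}{4} - 1135 = - \frac{4495}{4}$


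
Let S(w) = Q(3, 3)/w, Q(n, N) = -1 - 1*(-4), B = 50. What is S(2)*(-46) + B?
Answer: -19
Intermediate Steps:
Q(n, N) = 3 (Q(n, N) = -1 + 4 = 3)
S(w) = 3/w
S(2)*(-46) + B = (3/2)*(-46) + 50 = -69 + 50 = -19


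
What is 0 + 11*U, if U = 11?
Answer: 121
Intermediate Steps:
0 + 11*U = 0 + 11*11 = 0 + 121 = 121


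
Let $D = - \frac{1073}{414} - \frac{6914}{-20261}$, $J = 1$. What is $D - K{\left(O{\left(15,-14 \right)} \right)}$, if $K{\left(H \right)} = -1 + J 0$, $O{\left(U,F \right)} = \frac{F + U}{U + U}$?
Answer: $- \frac{10489603}{8388054} \approx -1.2505$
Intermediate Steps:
$O{\left(U,F \right)} = \frac{F + U}{2 U}$
$K{\left(H \right)} = -1$ ($K{\left(H \right)} = -1 + 1 \cdot 0 = -1 + 0 = -1$)
$D = - \frac{18877657}{8388054}$ ($D = \left(-1073\right) \frac{1}{414} - - \frac{6914}{20261} = - \frac{1073}{414} + \frac{6914}{20261} = - \frac{18877657}{8388054} \approx -2.2505$)
$D - K{\left(O{\left(15,-14 \right)} \right)} = - \frac{18877657}{8388054} - -1 = - \frac{18877657}{8388054} + 1 = - \frac{10489603}{8388054}$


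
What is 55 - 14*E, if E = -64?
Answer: 951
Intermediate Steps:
55 - 14*E = 55 - 14*(-64) = 55 + 896 = 951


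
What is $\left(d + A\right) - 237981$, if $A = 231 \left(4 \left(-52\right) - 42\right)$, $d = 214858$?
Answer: $-80873$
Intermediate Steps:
$A = -57750$ ($A = 231 \left(-208 - 42\right) = 231 \left(-250\right) = -57750$)
$\left(d + A\right) - 237981 = \left(214858 - 57750\right) - 237981 = 157108 - 237981 = -80873$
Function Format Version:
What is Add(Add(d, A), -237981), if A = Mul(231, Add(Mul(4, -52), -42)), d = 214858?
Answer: -80873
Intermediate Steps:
A = -57750 (A = Mul(231, Add(-208, -42)) = Mul(231, -250) = -57750)
Add(Add(d, A), -237981) = Add(Add(214858, -57750), -237981) = Add(157108, -237981) = -80873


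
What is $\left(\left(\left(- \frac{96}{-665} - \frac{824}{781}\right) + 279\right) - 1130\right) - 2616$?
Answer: $- \frac{1801111439}{519365} \approx -3467.9$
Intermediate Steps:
$\left(\left(\left(- \frac{96}{-665} - \frac{824}{781}\right) + 279\right) - 1130\right) - 2616 = \left(\left(\left(\left(-96\right) \left(- \frac{1}{665}\right) - \frac{824}{781}\right) + 279\right) - 1130\right) - 2616 = \left(\left(\left(\frac{96}{665} - \frac{824}{781}\right) + 279\right) - 1130\right) - 2616 = \left(\left(- \frac{472984}{519365} + 279\right) - 1130\right) - 2616 = \left(\frac{144429851}{519365} - 1130\right) - 2616 = - \frac{442452599}{519365} - 2616 = - \frac{1801111439}{519365}$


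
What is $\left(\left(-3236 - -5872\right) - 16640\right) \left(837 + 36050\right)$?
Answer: $-516565548$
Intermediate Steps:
$\left(\left(-3236 - -5872\right) - 16640\right) \left(837 + 36050\right) = \left(\left(-3236 + 5872\right) - 16640\right) 36887 = \left(2636 - 16640\right) 36887 = \left(-14004\right) 36887 = -516565548$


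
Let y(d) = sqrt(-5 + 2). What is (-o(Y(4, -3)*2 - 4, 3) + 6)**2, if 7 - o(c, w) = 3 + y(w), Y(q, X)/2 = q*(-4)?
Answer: (2 + I*sqrt(3))**2 ≈ 1.0 + 6.9282*I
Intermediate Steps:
Y(q, X) = -8*q (Y(q, X) = 2*(q*(-4)) = 2*(-4*q) = -8*q)
y(d) = I*sqrt(3) (y(d) = sqrt(-3) = I*sqrt(3))
o(c, w) = 4 - I*sqrt(3) (o(c, w) = 7 - (3 + I*sqrt(3)) = 7 + (-3 - I*sqrt(3)) = 4 - I*sqrt(3))
(-o(Y(4, -3)*2 - 4, 3) + 6)**2 = (-(4 - I*sqrt(3)) + 6)**2 = ((-4 + I*sqrt(3)) + 6)**2 = (2 + I*sqrt(3))**2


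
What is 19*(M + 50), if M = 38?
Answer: 1672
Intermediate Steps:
19*(M + 50) = 19*(38 + 50) = 19*88 = 1672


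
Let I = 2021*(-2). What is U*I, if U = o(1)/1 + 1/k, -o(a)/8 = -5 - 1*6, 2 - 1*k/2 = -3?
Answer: -1780501/5 ≈ -3.5610e+5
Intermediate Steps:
k = 10 (k = 4 - 2*(-3) = 4 + 6 = 10)
o(a) = 88 (o(a) = -8*(-5 - 1*6) = -8*(-5 - 6) = -8*(-11) = 88)
I = -4042
U = 881/10 (U = 88/1 + 1/10 = 88*1 + 1*(⅒) = 88 + ⅒ = 881/10 ≈ 88.100)
U*I = (881/10)*(-4042) = -1780501/5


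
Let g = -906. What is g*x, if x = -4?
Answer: 3624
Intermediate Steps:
g*x = -906*(-4) = 3624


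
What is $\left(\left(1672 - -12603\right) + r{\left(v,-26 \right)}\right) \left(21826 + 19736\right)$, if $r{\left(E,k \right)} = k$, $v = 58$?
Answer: $592216938$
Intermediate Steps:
$\left(\left(1672 - -12603\right) + r{\left(v,-26 \right)}\right) \left(21826 + 19736\right) = \left(\left(1672 - -12603\right) - 26\right) \left(21826 + 19736\right) = \left(\left(1672 + 12603\right) - 26\right) 41562 = \left(14275 - 26\right) 41562 = 14249 \cdot 41562 = 592216938$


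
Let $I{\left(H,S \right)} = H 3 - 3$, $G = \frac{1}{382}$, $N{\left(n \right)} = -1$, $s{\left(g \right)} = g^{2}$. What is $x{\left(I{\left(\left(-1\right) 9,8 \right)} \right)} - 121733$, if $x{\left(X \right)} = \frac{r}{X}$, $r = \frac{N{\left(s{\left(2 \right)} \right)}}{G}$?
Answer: $- \frac{1825804}{15} \approx -1.2172 \cdot 10^{5}$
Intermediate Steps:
$G = \frac{1}{382} \approx 0.0026178$
$r = -382$ ($r = - \frac{1}{\frac{1}{382}} = \left(-1\right) 382 = -382$)
$I{\left(H,S \right)} = -3 + 3 H$ ($I{\left(H,S \right)} = 3 H - 3 = -3 + 3 H$)
$x{\left(X \right)} = - \frac{382}{X}$
$x{\left(I{\left(\left(-1\right) 9,8 \right)} \right)} - 121733 = - \frac{382}{-3 + 3 \left(\left(-1\right) 9\right)} - 121733 = - \frac{382}{-3 + 3 \left(-9\right)} - 121733 = - \frac{382}{-3 - 27} - 121733 = - \frac{382}{-30} - 121733 = \left(-382\right) \left(- \frac{1}{30}\right) - 121733 = \frac{191}{15} - 121733 = - \frac{1825804}{15}$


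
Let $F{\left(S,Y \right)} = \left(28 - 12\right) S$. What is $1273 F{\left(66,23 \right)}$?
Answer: $1344288$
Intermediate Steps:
$F{\left(S,Y \right)} = 16 S$ ($F{\left(S,Y \right)} = \left(28 - 12\right) S = 16 S$)
$1273 F{\left(66,23 \right)} = 1273 \cdot 16 \cdot 66 = 1273 \cdot 1056 = 1344288$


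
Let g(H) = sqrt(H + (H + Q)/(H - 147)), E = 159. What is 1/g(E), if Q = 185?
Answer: sqrt(1689)/563 ≈ 0.072997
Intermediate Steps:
g(H) = sqrt(H + (185 + H)/(-147 + H)) (g(H) = sqrt(H + (H + 185)/(H - 147)) = sqrt(H + (185 + H)/(-147 + H)))
1/g(E) = 1/(sqrt((185 + 159 + 159*(-147 + 159))/(-147 + 159))) = 1/(sqrt((185 + 159 + 159*12)/12)) = 1/(sqrt((185 + 159 + 1908)/12)) = 1/(sqrt((1/12)*2252)) = 1/(sqrt(563/3)) = 1/(sqrt(1689)/3) = sqrt(1689)/563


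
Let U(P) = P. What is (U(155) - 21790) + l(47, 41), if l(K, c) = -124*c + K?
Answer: -26672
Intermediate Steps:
l(K, c) = K - 124*c
(U(155) - 21790) + l(47, 41) = (155 - 21790) + (47 - 124*41) = -21635 + (47 - 5084) = -21635 - 5037 = -26672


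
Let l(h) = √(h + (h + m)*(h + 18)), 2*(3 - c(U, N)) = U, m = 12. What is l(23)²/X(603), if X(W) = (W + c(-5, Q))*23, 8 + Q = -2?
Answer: 2916/27991 ≈ 0.10418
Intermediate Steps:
Q = -10 (Q = -8 - 2 = -10)
c(U, N) = 3 - U/2
X(W) = 253/2 + 23*W (X(W) = (W + (3 - ½*(-5)))*23 = (W + (3 + 5/2))*23 = (W + 11/2)*23 = (11/2 + W)*23 = 253/2 + 23*W)
l(h) = √(h + (12 + h)*(18 + h)) (l(h) = √(h + (h + 12)*(h + 18)) = √(h + (12 + h)*(18 + h)))
l(23)²/X(603) = (√(216 + 23² + 31*23))²/(253/2 + 23*603) = (√(216 + 529 + 713))²/(253/2 + 13869) = (√1458)²/(27991/2) = (27*√2)²*(2/27991) = 1458*(2/27991) = 2916/27991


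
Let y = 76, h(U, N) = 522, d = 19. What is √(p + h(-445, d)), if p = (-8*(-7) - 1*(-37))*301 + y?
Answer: √28591 ≈ 169.09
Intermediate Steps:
p = 28069 (p = (-8*(-7) - 1*(-37))*301 + 76 = (56 + 37)*301 + 76 = 93*301 + 76 = 27993 + 76 = 28069)
√(p + h(-445, d)) = √(28069 + 522) = √28591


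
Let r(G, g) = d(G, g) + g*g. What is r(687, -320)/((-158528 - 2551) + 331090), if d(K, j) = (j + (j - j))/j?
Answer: 102401/170011 ≈ 0.60232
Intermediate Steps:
d(K, j) = 1 (d(K, j) = (j + 0)/j = j/j = 1)
r(G, g) = 1 + g² (r(G, g) = 1 + g*g = 1 + g²)
r(687, -320)/((-158528 - 2551) + 331090) = (1 + (-320)²)/((-158528 - 2551) + 331090) = (1 + 102400)/(-161079 + 331090) = 102401/170011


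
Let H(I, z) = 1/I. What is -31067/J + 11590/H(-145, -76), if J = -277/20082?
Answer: 158375144/277 ≈ 5.7175e+5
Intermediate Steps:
J = -277/20082 (J = -277*1/20082 = -277/20082 ≈ -0.013793)
-31067/J + 11590/H(-145, -76) = -31067/(-277/20082) + 11590/(1/(-145)) = -31067*(-20082/277) + 11590/(-1/145) = 623887494/277 + 11590*(-145) = 623887494/277 - 1680550 = 158375144/277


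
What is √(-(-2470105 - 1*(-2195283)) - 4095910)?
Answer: 4*I*√238818 ≈ 1954.8*I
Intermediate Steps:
√(-(-2470105 - 1*(-2195283)) - 4095910) = √(-(-2470105 + 2195283) - 4095910) = √(-1*(-274822) - 4095910) = √(274822 - 4095910) = √(-3821088) = 4*I*√238818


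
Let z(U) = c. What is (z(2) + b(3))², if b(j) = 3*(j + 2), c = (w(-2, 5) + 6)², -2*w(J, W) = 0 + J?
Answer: 4096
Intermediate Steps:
w(J, W) = -J/2 (w(J, W) = -(0 + J)/2 = -J/2)
c = 49 (c = (-½*(-2) + 6)² = (1 + 6)² = 7² = 49)
b(j) = 6 + 3*j (b(j) = 3*(2 + j) = 6 + 3*j)
z(U) = 49
(z(2) + b(3))² = (49 + (6 + 3*3))² = (49 + (6 + 9))² = (49 + 15)² = 64² = 4096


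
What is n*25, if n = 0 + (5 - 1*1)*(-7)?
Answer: -700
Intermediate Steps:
n = -28 (n = 0 + (5 - 1)*(-7) = 0 + 4*(-7) = 0 - 28 = -28)
n*25 = -28*25 = -700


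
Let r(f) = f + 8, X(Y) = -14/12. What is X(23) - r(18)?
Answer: -163/6 ≈ -27.167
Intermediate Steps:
X(Y) = -7/6 (X(Y) = -14*1/12 = -7/6)
r(f) = 8 + f
X(23) - r(18) = -7/6 - (8 + 18) = -7/6 - 1*26 = -7/6 - 26 = -163/6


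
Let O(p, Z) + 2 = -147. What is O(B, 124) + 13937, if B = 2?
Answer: 13788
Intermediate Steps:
O(p, Z) = -149 (O(p, Z) = -2 - 147 = -149)
O(B, 124) + 13937 = -149 + 13937 = 13788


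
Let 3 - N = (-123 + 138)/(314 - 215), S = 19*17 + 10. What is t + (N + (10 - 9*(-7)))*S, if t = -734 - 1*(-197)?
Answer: 271926/11 ≈ 24721.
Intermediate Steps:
S = 333 (S = 323 + 10 = 333)
N = 94/33 (N = 3 - (-123 + 138)/(314 - 215) = 3 - 15/99 = 3 - 1*5/33 = 3 - 5/33 = 94/33 ≈ 2.8485)
t = -537 (t = -734 + 197 = -537)
t + (N + (10 - 9*(-7)))*S = -537 + (94/33 + (10 - 9*(-7)))*333 = -537 + (94/33 + (10 + 63))*333 = -537 + (94/33 + 73)*333 = -537 + (2503/33)*333 = -537 + 277833/11 = 271926/11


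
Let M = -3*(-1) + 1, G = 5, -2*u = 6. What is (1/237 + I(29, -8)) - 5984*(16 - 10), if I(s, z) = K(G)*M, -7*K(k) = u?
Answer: -59561885/1659 ≈ -35902.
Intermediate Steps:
u = -3 (u = -½*6 = -3)
K(k) = 3/7 (K(k) = -⅐*(-3) = 3/7)
M = 4 (M = 3 + 1 = 4)
I(s, z) = 12/7 (I(s, z) = (3/7)*4 = 12/7)
(1/237 + I(29, -8)) - 5984*(16 - 10) = (1/237 + 12/7) - 5984*(16 - 10) = (1/237 + 12/7) - 5984*6 = 2851/1659 - 748*48 = 2851/1659 - 35904 = -59561885/1659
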